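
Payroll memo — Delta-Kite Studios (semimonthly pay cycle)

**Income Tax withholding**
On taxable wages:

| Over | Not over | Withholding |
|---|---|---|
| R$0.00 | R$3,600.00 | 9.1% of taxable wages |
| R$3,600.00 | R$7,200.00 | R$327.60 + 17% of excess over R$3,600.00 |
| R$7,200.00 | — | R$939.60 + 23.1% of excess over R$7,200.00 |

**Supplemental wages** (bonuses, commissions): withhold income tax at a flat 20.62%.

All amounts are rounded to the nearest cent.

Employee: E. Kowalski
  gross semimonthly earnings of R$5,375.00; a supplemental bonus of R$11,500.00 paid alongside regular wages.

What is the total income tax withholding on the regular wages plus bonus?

Income Tax: taxable = R$5,375.00
  R$327.60 + 17% × (R$5,375.00 − R$3,600.00) = R$327.60 + 17% × R$1,775.00 = R$629.35
Supplemental (20.62% flat on bonus): 20.62% × R$11,500.00 = R$2,371.30
Total income tax: R$629.35 + R$2,371.30 = R$3,000.65

R$3,000.65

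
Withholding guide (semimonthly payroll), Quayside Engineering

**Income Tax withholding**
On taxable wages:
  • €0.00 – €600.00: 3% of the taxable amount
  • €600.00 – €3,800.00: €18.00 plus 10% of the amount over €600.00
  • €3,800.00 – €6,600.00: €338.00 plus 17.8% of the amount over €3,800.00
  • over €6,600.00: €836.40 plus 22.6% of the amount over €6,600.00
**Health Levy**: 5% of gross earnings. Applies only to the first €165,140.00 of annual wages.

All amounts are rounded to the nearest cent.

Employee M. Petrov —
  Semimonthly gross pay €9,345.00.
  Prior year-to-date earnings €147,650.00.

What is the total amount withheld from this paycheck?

€1,924.02

Income Tax: taxable = €9,345.00
  €836.40 + 22.6% × (€9,345.00 − €6,600.00) = €836.40 + 22.6% × €2,745.00 = €1,456.77
Health Levy: 5% × €9,345.00 = €467.25
Total: €1,456.77 + €467.25 = €1,924.02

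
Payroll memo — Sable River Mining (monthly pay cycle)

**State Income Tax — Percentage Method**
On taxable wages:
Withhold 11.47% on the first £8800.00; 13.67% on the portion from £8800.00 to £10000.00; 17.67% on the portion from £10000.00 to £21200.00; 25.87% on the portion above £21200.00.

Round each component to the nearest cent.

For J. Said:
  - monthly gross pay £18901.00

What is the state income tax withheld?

State Income Tax: taxable = £18901.00
  £1173.40 + 17.67% × (£18901.00 − £10000.00) = £1173.40 + 17.67% × £8901.00 = £2746.21

£2746.21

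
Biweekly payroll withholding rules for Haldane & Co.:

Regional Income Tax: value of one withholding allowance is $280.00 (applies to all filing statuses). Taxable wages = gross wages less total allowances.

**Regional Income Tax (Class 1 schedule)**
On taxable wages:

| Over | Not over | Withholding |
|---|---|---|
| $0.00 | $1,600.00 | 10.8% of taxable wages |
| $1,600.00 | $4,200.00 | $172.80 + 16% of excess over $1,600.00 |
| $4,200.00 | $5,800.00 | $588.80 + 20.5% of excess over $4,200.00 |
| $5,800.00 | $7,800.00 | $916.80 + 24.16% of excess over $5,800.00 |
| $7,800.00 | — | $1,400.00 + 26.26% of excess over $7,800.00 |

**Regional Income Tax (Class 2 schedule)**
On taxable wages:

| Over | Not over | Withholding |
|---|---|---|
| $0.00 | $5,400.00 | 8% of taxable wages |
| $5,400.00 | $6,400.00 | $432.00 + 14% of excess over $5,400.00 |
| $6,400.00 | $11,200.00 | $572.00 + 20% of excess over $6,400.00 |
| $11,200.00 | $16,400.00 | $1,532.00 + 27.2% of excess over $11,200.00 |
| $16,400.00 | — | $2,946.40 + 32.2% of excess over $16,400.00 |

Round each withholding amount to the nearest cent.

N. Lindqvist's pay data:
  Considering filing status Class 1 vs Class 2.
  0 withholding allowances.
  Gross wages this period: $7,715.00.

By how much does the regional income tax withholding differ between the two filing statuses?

Regional Income Tax (Class 1): taxable = $7,715.00
  $916.80 + 24.16% × ($7,715.00 − $5,800.00) = $916.80 + 24.16% × $1,915.00 = $1,379.46
Regional Income Tax (Class 2): taxable = $7,715.00
  $572.00 + 20% × ($7,715.00 − $6,400.00) = $572.00 + 20% × $1,315.00 = $835.00
Difference: |$1,379.46 − $835.00| = $544.46 (higher under Class 1)

$544.46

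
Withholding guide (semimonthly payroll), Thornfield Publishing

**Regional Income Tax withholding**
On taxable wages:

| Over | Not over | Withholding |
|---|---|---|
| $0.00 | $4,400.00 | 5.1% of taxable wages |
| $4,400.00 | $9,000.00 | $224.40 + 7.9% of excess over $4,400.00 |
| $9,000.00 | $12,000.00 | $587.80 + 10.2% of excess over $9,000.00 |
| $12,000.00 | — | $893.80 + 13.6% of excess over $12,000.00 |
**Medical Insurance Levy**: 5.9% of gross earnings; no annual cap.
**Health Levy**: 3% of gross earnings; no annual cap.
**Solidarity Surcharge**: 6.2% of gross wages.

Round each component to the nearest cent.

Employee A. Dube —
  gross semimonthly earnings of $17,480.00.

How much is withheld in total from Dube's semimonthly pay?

$4,278.56

Regional Income Tax: taxable = $17,480.00
  $893.80 + 13.6% × ($17,480.00 − $12,000.00) = $893.80 + 13.6% × $5,480.00 = $1,639.08
Medical Insurance Levy: 5.9% × $17,480.00 = $1,031.32
Health Levy: 3% × $17,480.00 = $524.40
Solidarity Surcharge: 6.2% × $17,480.00 = $1,083.76
Total: $1,639.08 + $1,031.32 + $524.40 + $1,083.76 = $4,278.56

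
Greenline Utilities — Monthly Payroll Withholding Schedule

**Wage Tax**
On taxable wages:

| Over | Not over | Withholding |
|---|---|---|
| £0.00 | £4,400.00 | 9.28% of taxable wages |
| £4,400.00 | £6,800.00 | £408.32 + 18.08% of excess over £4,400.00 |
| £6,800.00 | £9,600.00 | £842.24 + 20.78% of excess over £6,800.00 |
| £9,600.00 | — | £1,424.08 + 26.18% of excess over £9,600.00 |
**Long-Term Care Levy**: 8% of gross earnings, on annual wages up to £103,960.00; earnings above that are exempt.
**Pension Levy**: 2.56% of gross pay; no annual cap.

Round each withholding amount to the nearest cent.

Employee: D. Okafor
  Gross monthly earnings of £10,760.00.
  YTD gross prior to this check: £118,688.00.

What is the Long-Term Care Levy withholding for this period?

Long-Term Care Levy: YTD £118,688.00 ≥ cap £103,960.00 → £0.00

£0.00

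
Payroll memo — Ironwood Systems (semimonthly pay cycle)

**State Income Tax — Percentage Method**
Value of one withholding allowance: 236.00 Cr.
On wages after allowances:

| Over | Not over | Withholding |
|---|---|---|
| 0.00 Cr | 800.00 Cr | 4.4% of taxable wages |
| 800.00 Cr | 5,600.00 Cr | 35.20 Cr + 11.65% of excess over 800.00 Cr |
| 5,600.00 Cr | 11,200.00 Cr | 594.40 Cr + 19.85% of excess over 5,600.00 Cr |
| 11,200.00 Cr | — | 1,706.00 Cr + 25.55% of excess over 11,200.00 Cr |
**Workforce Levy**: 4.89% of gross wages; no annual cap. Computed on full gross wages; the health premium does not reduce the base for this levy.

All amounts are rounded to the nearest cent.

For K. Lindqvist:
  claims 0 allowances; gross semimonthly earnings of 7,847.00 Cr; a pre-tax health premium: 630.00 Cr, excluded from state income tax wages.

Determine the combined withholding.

State Income Tax: taxable = 7,847.00 Cr − 630.00 Cr = 7,217.00 Cr
  594.40 Cr + 19.85% × (7,217.00 Cr − 5,600.00 Cr) = 594.40 Cr + 19.85% × 1,617.00 Cr = 915.37 Cr
Workforce Levy: 4.89% × 7,847.00 Cr = 383.72 Cr
Total: 915.37 Cr + 383.72 Cr = 1,299.09 Cr

1,299.09 Cr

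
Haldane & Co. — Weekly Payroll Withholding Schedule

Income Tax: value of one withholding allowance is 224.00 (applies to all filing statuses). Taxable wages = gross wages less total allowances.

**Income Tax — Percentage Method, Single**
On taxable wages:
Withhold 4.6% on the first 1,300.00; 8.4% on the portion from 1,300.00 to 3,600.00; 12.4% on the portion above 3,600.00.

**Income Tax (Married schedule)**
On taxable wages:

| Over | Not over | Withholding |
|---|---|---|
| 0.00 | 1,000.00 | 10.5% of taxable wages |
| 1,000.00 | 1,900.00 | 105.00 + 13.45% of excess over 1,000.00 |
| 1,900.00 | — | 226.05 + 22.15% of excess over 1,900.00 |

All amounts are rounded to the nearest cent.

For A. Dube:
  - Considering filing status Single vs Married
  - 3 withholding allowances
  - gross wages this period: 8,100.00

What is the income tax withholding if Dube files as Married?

1,450.50

Income Tax (Married): taxable = 8,100.00 − 3×224.00 = 7,428.00
  226.05 + 22.15% × (7,428.00 − 1,900.00) = 226.05 + 22.15% × 5,528.00 = 1,450.50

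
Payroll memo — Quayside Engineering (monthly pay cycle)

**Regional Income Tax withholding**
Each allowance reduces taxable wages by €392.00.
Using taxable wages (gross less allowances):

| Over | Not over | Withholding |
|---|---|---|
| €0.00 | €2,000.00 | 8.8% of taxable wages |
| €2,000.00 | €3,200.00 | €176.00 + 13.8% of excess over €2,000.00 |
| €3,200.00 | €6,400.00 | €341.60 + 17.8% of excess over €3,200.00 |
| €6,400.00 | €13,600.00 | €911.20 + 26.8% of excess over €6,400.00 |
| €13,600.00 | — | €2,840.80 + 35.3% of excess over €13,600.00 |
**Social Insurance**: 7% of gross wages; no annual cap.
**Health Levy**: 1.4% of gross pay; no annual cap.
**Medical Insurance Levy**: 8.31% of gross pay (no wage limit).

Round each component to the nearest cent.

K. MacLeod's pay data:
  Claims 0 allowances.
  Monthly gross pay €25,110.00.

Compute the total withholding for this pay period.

Regional Income Tax: taxable = €25,110.00
  €2,840.80 + 35.3% × (€25,110.00 − €13,600.00) = €2,840.80 + 35.3% × €11,510.00 = €6,903.83
Social Insurance: 7% × €25,110.00 = €1,757.70
Health Levy: 1.4% × €25,110.00 = €351.54
Medical Insurance Levy: 8.31% × €25,110.00 = €2,086.64
Total: €6,903.83 + €1,757.70 + €351.54 + €2,086.64 = €11,099.71

€11,099.71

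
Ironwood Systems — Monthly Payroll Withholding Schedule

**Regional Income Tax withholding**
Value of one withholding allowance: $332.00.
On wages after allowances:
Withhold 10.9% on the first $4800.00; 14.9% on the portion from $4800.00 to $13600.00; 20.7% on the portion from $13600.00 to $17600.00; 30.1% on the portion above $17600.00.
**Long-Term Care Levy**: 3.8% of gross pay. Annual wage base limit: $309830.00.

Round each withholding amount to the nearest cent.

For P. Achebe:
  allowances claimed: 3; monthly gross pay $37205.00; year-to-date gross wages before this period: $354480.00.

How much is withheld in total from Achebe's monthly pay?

$8263.71

Regional Income Tax: taxable = $37205.00 − 3×$332.00 = $36209.00
  $2662.40 + 30.1% × ($36209.00 − $17600.00) = $2662.40 + 30.1% × $18609.00 = $8263.71
Long-Term Care Levy: YTD $354480.00 ≥ cap $309830.00 → $0.00
Total: $8263.71 + $0.00 = $8263.71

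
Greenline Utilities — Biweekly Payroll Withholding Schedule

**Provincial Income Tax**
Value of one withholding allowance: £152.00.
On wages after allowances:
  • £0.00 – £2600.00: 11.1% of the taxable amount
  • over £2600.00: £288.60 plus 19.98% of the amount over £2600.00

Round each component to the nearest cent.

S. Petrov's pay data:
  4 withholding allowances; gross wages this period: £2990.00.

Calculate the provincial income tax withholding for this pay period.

£264.40

Provincial Income Tax: taxable = £2990.00 − 4×£152.00 = £2382.00
  11.1% × £2382.00 = £264.40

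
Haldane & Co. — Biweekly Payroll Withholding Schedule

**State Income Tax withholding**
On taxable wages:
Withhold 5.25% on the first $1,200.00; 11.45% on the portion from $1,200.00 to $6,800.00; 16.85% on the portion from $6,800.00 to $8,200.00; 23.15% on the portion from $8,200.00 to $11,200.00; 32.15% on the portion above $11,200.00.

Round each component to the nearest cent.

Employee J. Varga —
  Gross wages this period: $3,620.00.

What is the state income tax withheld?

$340.09

State Income Tax: taxable = $3,620.00
  $63.00 + 11.45% × ($3,620.00 − $1,200.00) = $63.00 + 11.45% × $2,420.00 = $340.09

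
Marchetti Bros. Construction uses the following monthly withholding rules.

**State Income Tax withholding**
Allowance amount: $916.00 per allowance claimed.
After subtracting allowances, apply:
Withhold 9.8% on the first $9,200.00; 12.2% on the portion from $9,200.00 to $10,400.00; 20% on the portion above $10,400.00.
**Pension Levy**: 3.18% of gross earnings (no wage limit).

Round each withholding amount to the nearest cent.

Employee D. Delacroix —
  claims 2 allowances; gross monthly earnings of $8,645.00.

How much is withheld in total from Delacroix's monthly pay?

State Income Tax: taxable = $8,645.00 − 2×$916.00 = $6,813.00
  9.8% × $6,813.00 = $667.67
Pension Levy: 3.18% × $8,645.00 = $274.91
Total: $667.67 + $274.91 = $942.58

$942.58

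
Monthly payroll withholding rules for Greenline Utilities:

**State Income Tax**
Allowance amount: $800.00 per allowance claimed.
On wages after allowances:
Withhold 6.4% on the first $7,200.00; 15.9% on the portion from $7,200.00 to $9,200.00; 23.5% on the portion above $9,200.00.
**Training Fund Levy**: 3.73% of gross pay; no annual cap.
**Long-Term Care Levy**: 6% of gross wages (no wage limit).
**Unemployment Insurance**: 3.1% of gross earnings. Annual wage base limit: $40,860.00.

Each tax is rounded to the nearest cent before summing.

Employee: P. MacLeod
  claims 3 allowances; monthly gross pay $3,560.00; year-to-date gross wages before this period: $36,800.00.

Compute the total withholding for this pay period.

$530.99

State Income Tax: taxable = $3,560.00 − 3×$800.00 = $1,160.00
  6.4% × $1,160.00 = $74.24
Training Fund Levy: 3.73% × $3,560.00 = $132.79
Long-Term Care Levy: 6% × $3,560.00 = $213.60
Unemployment Insurance: 3.1% × $3,560.00 = $110.36
Total: $74.24 + $132.79 + $213.60 + $110.36 = $530.99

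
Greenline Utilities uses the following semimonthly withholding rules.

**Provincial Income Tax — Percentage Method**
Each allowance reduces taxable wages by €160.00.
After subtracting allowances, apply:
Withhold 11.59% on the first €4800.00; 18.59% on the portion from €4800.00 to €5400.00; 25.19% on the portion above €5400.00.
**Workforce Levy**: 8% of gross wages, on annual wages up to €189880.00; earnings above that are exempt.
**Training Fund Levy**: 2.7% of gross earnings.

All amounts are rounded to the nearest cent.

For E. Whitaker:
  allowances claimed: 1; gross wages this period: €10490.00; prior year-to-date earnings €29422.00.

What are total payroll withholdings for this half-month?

€3032.16

Provincial Income Tax: taxable = €10490.00 − 1×€160.00 = €10330.00
  €667.86 + 25.19% × (€10330.00 − €5400.00) = €667.86 + 25.19% × €4930.00 = €1909.73
Workforce Levy: 8% × €10490.00 = €839.20
Training Fund Levy: 2.7% × €10490.00 = €283.23
Total: €1909.73 + €839.20 + €283.23 = €3032.16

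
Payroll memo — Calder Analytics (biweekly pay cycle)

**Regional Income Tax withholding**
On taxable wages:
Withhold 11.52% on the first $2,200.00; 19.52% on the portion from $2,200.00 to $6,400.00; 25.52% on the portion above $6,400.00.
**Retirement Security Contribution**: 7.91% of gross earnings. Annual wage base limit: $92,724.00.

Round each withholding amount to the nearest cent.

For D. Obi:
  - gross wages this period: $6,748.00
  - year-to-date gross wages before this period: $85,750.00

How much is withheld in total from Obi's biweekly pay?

$1,695.86

Regional Income Tax: taxable = $6,748.00
  $1,073.28 + 25.52% × ($6,748.00 − $6,400.00) = $1,073.28 + 25.52% × $348.00 = $1,162.09
Retirement Security Contribution: 7.91% × $6,748.00 = $533.77
Total: $1,162.09 + $533.77 = $1,695.86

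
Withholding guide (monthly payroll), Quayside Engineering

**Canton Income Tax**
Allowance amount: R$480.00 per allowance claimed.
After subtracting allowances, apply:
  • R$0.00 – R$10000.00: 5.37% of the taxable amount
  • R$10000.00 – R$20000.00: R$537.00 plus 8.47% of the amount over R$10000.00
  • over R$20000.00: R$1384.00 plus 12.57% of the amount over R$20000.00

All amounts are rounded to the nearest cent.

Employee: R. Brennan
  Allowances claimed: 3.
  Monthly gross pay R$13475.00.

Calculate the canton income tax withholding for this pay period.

R$709.36

Canton Income Tax: taxable = R$13475.00 − 3×R$480.00 = R$12035.00
  R$537.00 + 8.47% × (R$12035.00 − R$10000.00) = R$537.00 + 8.47% × R$2035.00 = R$709.36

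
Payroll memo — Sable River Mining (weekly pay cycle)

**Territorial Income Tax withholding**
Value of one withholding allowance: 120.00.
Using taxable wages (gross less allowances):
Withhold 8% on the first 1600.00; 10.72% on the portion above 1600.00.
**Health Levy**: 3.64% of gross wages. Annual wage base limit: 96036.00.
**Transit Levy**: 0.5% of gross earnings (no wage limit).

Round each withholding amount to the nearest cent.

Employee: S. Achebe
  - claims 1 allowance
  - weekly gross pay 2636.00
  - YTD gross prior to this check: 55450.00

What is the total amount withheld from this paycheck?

335.33

Territorial Income Tax: taxable = 2636.00 − 1×120.00 = 2516.00
  128.00 + 10.72% × (2516.00 − 1600.00) = 128.00 + 10.72% × 916.00 = 226.20
Health Levy: 3.64% × 2636.00 = 95.95
Transit Levy: 0.5% × 2636.00 = 13.18
Total: 226.20 + 95.95 + 13.18 = 335.33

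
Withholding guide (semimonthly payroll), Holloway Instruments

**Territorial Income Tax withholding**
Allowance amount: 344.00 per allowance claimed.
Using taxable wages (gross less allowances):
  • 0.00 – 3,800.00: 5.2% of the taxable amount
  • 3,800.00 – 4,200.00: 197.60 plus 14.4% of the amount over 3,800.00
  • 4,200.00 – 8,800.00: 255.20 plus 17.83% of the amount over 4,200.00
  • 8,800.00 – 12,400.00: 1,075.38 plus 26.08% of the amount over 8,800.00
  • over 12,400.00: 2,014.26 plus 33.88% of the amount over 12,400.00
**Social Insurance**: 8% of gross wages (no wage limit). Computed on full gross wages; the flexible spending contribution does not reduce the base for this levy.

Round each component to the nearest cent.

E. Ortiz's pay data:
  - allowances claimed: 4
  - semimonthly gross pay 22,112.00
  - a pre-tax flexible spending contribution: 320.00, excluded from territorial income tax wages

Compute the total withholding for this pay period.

6,499.04

Territorial Income Tax: taxable = 22,112.00 − 320.00 − 4×344.00 = 20,416.00
  2,014.26 + 33.88% × (20,416.00 − 12,400.00) = 2,014.26 + 33.88% × 8,016.00 = 4,730.08
Social Insurance: 8% × 22,112.00 = 1,768.96
Total: 4,730.08 + 1,768.96 = 6,499.04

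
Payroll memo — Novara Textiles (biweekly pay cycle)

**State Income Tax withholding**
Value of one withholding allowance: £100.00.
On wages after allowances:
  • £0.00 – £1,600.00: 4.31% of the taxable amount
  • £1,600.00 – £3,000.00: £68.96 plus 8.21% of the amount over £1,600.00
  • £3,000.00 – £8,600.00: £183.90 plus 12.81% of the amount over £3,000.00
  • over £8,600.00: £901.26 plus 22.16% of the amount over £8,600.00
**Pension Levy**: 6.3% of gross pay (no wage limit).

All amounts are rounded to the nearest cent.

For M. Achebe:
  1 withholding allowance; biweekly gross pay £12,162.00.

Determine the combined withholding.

State Income Tax: taxable = £12,162.00 − 1×£100.00 = £12,062.00
  £901.26 + 22.16% × (£12,062.00 − £8,600.00) = £901.26 + 22.16% × £3,462.00 = £1,668.44
Pension Levy: 6.3% × £12,162.00 = £766.21
Total: £1,668.44 + £766.21 = £2,434.65

£2,434.65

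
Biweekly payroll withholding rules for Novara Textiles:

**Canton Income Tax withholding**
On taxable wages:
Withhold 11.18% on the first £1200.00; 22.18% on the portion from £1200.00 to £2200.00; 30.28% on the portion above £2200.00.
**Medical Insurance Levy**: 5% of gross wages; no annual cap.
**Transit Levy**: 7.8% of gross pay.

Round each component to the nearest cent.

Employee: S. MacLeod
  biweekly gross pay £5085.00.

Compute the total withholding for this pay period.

£1880.42

Canton Income Tax: taxable = £5085.00
  £355.96 + 30.28% × (£5085.00 − £2200.00) = £355.96 + 30.28% × £2885.00 = £1229.54
Medical Insurance Levy: 5% × £5085.00 = £254.25
Transit Levy: 7.8% × £5085.00 = £396.63
Total: £1229.54 + £254.25 + £396.63 = £1880.42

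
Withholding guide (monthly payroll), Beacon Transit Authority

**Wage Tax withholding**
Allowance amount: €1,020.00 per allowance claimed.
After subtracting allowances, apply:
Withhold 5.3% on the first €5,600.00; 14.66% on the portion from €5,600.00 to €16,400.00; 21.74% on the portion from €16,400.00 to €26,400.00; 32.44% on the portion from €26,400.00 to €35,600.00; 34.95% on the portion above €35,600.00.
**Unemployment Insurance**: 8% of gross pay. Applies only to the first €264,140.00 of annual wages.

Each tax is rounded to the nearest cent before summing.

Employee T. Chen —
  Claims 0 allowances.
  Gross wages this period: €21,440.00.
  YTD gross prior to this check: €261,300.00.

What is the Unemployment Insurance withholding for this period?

Unemployment Insurance: cap €264,140.00 − YTD €261,300.00 = €2,840.00 subject; 8% × €2,840.00 = €227.20

€227.20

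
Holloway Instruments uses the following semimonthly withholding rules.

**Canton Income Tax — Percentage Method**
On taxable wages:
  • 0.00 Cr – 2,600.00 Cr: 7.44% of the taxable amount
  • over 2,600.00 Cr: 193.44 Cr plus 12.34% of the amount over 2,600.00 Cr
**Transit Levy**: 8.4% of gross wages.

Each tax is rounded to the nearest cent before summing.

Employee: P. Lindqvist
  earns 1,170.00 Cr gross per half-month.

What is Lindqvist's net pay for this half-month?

984.67 Cr

Canton Income Tax: taxable = 1,170.00 Cr
  7.44% × 1,170.00 Cr = 87.05 Cr
Transit Levy: 8.4% × 1,170.00 Cr = 98.28 Cr
Total withheld: 87.05 Cr + 98.28 Cr = 185.33 Cr
Net pay: 1,170.00 Cr − 185.33 Cr = 984.67 Cr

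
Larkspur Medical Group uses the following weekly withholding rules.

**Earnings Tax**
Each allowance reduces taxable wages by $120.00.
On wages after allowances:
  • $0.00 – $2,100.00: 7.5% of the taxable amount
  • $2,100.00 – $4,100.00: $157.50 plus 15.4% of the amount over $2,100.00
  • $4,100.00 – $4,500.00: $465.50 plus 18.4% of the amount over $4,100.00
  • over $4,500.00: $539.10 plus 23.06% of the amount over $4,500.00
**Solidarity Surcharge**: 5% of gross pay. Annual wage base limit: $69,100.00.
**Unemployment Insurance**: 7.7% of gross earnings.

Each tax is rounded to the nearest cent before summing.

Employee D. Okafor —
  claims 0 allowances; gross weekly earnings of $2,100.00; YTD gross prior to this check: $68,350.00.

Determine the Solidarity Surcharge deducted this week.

Solidarity Surcharge: cap $69,100.00 − YTD $68,350.00 = $750.00 subject; 5% × $750.00 = $37.50

$37.50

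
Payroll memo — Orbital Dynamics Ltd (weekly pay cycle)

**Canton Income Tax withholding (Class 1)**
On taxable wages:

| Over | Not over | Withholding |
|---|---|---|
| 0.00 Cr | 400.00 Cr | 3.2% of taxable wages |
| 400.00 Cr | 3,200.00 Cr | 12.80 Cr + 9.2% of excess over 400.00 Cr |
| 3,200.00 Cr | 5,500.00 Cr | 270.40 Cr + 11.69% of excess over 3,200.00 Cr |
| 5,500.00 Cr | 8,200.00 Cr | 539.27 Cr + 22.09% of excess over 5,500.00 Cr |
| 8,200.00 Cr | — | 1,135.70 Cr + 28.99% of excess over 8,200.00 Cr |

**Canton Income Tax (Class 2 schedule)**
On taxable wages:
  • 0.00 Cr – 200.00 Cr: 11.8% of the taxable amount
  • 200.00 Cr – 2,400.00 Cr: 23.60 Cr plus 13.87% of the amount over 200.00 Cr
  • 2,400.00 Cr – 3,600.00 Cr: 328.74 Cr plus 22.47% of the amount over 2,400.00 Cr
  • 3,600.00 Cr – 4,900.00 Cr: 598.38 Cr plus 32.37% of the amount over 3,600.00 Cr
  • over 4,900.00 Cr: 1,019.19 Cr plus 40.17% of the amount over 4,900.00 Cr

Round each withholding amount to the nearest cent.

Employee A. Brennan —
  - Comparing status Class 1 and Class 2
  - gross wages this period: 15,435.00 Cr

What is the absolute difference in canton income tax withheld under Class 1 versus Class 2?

2,017.97 Cr

Canton Income Tax (Class 1): taxable = 15,435.00 Cr
  1,135.70 Cr + 28.99% × (15,435.00 Cr − 8,200.00 Cr) = 1,135.70 Cr + 28.99% × 7,235.00 Cr = 3,233.13 Cr
Canton Income Tax (Class 2): taxable = 15,435.00 Cr
  1,019.19 Cr + 40.17% × (15,435.00 Cr − 4,900.00 Cr) = 1,019.19 Cr + 40.17% × 10,535.00 Cr = 5,251.10 Cr
Difference: |3,233.13 Cr − 5,251.10 Cr| = 2,017.97 Cr (higher under Class 2)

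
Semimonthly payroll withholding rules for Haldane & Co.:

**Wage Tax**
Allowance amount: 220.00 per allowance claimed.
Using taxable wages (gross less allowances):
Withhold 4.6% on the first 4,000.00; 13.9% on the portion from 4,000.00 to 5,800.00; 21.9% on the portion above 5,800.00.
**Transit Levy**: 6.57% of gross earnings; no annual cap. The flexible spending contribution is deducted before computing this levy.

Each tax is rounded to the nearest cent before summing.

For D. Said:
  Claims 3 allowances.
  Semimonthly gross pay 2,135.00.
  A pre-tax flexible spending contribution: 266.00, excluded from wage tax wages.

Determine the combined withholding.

Wage Tax: taxable = 2,135.00 − 266.00 − 3×220.00 = 1,209.00
  4.6% × 1,209.00 = 55.61
Transit Levy: 6.57% × 1,869.00 = 122.79
Total: 55.61 + 122.79 = 178.40

178.40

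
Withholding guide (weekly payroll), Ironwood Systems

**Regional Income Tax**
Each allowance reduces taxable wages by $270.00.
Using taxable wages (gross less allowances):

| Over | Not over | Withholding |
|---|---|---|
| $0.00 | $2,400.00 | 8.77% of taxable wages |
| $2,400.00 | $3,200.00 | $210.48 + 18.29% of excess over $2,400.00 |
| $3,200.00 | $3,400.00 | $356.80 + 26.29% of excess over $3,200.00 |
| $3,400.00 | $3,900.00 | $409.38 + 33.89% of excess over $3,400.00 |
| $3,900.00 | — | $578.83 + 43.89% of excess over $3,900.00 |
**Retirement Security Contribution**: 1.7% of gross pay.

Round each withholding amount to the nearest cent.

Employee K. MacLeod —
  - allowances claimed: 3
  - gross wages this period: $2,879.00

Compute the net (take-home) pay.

$2,648.61

Regional Income Tax: taxable = $2,879.00 − 3×$270.00 = $2,069.00
  8.77% × $2,069.00 = $181.45
Retirement Security Contribution: 1.7% × $2,879.00 = $48.94
Total withheld: $181.45 + $48.94 = $230.39
Net pay: $2,879.00 − $230.39 = $2,648.61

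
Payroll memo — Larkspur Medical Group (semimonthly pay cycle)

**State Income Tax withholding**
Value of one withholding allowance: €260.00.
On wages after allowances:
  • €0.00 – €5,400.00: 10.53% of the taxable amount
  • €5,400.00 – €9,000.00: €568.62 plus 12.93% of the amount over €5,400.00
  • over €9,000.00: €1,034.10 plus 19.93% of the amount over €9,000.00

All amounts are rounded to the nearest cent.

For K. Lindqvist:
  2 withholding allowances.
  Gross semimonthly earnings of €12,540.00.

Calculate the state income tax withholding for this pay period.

State Income Tax: taxable = €12,540.00 − 2×€260.00 = €12,020.00
  €1,034.10 + 19.93% × (€12,020.00 − €9,000.00) = €1,034.10 + 19.93% × €3,020.00 = €1,635.99

€1,635.99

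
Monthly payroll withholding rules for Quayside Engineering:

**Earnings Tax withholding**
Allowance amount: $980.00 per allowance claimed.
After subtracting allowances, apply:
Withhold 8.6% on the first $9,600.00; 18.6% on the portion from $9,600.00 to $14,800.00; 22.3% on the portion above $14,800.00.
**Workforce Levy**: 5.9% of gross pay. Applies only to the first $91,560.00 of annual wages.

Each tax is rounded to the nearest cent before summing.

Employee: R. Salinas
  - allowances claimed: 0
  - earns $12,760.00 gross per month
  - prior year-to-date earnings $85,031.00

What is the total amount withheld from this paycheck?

Earnings Tax: taxable = $12,760.00
  $825.60 + 18.6% × ($12,760.00 − $9,600.00) = $825.60 + 18.6% × $3,160.00 = $1,413.36
Workforce Levy: cap $91,560.00 − YTD $85,031.00 = $6,529.00 subject; 5.9% × $6,529.00 = $385.21
Total: $1,413.36 + $385.21 = $1,798.57

$1,798.57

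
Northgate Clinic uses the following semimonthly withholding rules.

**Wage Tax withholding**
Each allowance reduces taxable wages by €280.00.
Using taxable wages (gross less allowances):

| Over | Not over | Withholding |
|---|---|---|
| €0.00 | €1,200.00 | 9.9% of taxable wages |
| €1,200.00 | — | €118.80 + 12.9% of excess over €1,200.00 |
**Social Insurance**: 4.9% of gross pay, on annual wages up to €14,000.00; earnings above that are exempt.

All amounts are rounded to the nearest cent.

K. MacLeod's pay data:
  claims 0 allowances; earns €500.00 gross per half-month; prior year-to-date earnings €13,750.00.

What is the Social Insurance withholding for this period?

Social Insurance: cap €14,000.00 − YTD €13,750.00 = €250.00 subject; 4.9% × €250.00 = €12.25

€12.25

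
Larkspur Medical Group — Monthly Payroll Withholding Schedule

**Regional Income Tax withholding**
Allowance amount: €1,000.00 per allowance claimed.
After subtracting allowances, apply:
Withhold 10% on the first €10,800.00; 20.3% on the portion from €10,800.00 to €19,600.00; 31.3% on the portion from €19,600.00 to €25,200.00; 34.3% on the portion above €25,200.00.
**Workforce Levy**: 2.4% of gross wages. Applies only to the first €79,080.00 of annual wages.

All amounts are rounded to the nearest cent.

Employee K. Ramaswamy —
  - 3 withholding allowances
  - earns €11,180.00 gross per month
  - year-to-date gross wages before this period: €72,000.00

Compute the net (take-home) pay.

Regional Income Tax: taxable = €11,180.00 − 3×€1,000.00 = €8,180.00
  10% × €8,180.00 = €818.00
Workforce Levy: cap €79,080.00 − YTD €72,000.00 = €7,080.00 subject; 2.4% × €7,080.00 = €169.92
Total withheld: €818.00 + €169.92 = €987.92
Net pay: €11,180.00 − €987.92 = €10,192.08

€10,192.08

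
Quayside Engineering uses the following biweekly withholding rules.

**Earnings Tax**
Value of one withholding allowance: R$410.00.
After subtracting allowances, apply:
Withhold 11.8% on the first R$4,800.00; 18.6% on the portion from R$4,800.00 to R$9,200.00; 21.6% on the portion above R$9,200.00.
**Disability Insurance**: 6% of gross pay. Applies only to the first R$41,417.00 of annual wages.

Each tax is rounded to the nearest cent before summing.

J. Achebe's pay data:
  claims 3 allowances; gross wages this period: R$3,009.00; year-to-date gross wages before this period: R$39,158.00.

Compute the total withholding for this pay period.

R$345.46

Earnings Tax: taxable = R$3,009.00 − 3×R$410.00 = R$1,779.00
  11.8% × R$1,779.00 = R$209.92
Disability Insurance: cap R$41,417.00 − YTD R$39,158.00 = R$2,259.00 subject; 6% × R$2,259.00 = R$135.54
Total: R$209.92 + R$135.54 = R$345.46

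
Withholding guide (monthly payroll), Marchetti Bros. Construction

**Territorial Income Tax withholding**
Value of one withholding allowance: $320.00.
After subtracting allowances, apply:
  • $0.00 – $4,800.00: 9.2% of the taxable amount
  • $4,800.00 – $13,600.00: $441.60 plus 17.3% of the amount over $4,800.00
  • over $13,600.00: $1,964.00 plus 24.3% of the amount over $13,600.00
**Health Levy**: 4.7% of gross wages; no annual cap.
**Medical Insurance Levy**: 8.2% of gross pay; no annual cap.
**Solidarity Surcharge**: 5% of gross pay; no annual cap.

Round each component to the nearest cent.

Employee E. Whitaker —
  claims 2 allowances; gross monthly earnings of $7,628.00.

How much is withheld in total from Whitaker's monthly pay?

Territorial Income Tax: taxable = $7,628.00 − 2×$320.00 = $6,988.00
  $441.60 + 17.3% × ($6,988.00 − $4,800.00) = $441.60 + 17.3% × $2,188.00 = $820.12
Health Levy: 4.7% × $7,628.00 = $358.52
Medical Insurance Levy: 8.2% × $7,628.00 = $625.50
Solidarity Surcharge: 5% × $7,628.00 = $381.40
Total: $820.12 + $358.52 + $625.50 + $381.40 = $2,185.54

$2,185.54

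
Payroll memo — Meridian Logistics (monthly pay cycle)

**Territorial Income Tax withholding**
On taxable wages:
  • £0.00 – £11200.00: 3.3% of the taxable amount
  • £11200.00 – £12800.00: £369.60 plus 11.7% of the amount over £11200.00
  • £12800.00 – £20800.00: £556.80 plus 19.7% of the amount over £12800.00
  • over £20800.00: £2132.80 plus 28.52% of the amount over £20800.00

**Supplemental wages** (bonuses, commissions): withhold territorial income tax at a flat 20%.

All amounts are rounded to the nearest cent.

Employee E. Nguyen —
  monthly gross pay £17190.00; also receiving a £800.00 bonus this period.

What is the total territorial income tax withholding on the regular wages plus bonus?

Territorial Income Tax: taxable = £17190.00
  £556.80 + 19.7% × (£17190.00 − £12800.00) = £556.80 + 19.7% × £4390.00 = £1421.63
Supplemental (20% flat on bonus): 20% × £800.00 = £160.00
Total territorial income tax: £1421.63 + £160.00 = £1581.63

£1581.63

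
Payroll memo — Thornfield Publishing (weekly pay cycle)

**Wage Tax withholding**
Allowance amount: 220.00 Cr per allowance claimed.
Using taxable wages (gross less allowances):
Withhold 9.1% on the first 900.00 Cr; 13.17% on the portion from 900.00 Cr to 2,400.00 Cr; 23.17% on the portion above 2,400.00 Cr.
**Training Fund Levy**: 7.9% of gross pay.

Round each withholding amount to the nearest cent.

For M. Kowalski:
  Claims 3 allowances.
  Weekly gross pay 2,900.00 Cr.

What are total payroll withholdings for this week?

487.48 Cr

Wage Tax: taxable = 2,900.00 Cr − 3×220.00 Cr = 2,240.00 Cr
  81.90 Cr + 13.17% × (2,240.00 Cr − 900.00 Cr) = 81.90 Cr + 13.17% × 1,340.00 Cr = 258.38 Cr
Training Fund Levy: 7.9% × 2,900.00 Cr = 229.10 Cr
Total: 258.38 Cr + 229.10 Cr = 487.48 Cr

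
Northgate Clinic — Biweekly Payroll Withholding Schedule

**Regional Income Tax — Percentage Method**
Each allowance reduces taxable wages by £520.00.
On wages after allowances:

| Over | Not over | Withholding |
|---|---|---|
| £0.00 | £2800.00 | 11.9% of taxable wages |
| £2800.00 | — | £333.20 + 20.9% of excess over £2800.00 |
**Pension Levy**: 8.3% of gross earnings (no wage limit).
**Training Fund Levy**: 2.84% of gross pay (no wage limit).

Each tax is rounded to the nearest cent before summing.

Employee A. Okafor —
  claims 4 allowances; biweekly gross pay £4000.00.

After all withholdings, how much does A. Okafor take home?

£3325.92

Regional Income Tax: taxable = £4000.00 − 4×£520.00 = £1920.00
  11.9% × £1920.00 = £228.48
Pension Levy: 8.3% × £4000.00 = £332.00
Training Fund Levy: 2.84% × £4000.00 = £113.60
Total withheld: £228.48 + £332.00 + £113.60 = £674.08
Net pay: £4000.00 − £674.08 = £3325.92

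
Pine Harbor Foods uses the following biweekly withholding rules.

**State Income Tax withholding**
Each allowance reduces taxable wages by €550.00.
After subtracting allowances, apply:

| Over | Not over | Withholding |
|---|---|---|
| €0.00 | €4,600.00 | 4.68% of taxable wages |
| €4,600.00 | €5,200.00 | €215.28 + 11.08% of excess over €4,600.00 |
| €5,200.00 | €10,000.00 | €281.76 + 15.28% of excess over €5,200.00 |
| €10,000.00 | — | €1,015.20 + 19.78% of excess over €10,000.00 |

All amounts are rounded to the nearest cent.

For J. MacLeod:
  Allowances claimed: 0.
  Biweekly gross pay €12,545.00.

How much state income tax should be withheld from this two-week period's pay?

€1,518.60

State Income Tax: taxable = €12,545.00
  €1,015.20 + 19.78% × (€12,545.00 − €10,000.00) = €1,015.20 + 19.78% × €2,545.00 = €1,518.60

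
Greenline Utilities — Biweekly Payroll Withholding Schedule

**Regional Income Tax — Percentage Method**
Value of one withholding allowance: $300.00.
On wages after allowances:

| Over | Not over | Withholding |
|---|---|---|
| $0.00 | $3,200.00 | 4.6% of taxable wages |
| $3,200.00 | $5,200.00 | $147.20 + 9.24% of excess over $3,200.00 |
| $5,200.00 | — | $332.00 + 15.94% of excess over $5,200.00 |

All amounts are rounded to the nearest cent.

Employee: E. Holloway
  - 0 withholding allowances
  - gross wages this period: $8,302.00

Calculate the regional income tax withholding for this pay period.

$826.46

Regional Income Tax: taxable = $8,302.00
  $332.00 + 15.94% × ($8,302.00 − $5,200.00) = $332.00 + 15.94% × $3,102.00 = $826.46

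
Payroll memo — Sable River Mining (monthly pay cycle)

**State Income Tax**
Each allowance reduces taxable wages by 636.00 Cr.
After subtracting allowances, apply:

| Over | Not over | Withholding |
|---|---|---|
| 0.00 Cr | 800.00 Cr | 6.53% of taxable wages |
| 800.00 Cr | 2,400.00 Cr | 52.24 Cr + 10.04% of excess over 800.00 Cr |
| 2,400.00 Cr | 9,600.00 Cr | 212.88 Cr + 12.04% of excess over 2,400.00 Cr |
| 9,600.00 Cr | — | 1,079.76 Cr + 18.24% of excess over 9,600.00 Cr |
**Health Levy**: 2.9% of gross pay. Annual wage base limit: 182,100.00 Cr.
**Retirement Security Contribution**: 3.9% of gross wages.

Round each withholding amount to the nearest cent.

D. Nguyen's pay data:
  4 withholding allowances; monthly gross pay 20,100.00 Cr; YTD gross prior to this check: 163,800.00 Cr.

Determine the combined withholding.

3,845.53 Cr

State Income Tax: taxable = 20,100.00 Cr − 4×636.00 Cr = 17,556.00 Cr
  1,079.76 Cr + 18.24% × (17,556.00 Cr − 9,600.00 Cr) = 1,079.76 Cr + 18.24% × 7,956.00 Cr = 2,530.93 Cr
Health Levy: cap 182,100.00 Cr − YTD 163,800.00 Cr = 18,300.00 Cr subject; 2.9% × 18,300.00 Cr = 530.70 Cr
Retirement Security Contribution: 3.9% × 20,100.00 Cr = 783.90 Cr
Total: 2,530.93 Cr + 530.70 Cr + 783.90 Cr = 3,845.53 Cr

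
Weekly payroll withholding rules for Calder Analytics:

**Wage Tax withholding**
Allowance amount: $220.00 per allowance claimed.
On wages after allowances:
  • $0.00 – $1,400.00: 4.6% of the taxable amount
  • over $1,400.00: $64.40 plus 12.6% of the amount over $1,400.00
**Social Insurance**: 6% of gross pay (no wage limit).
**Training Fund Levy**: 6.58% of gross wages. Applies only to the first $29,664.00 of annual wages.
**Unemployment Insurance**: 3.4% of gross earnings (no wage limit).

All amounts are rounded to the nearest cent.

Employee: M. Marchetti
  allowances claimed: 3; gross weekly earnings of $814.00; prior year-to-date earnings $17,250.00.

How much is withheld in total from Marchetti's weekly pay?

Wage Tax: taxable = $814.00 − 3×$220.00 = $154.00
  4.6% × $154.00 = $7.08
Social Insurance: 6% × $814.00 = $48.84
Training Fund Levy: 6.58% × $814.00 = $53.56
Unemployment Insurance: 3.4% × $814.00 = $27.68
Total: $7.08 + $48.84 + $53.56 + $27.68 = $137.16

$137.16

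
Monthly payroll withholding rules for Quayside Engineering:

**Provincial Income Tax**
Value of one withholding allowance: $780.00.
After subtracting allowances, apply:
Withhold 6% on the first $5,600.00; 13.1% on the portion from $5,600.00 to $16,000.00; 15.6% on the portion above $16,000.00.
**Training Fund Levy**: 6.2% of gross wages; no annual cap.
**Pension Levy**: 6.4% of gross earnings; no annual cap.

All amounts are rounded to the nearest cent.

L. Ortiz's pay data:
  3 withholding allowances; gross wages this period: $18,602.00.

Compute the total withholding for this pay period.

Provincial Income Tax: taxable = $18,602.00 − 3×$780.00 = $16,262.00
  $1,698.40 + 15.6% × ($16,262.00 − $16,000.00) = $1,698.40 + 15.6% × $262.00 = $1,739.27
Training Fund Levy: 6.2% × $18,602.00 = $1,153.32
Pension Levy: 6.4% × $18,602.00 = $1,190.53
Total: $1,739.27 + $1,153.32 + $1,190.53 = $4,083.12

$4,083.12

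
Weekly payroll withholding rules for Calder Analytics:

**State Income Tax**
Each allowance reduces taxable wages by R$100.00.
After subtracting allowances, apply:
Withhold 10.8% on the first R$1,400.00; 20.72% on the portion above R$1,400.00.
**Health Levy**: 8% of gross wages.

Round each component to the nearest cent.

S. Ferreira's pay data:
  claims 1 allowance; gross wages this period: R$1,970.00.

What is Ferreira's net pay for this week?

State Income Tax: taxable = R$1,970.00 − 1×R$100.00 = R$1,870.00
  R$151.20 + 20.72% × (R$1,870.00 − R$1,400.00) = R$151.20 + 20.72% × R$470.00 = R$248.58
Health Levy: 8% × R$1,970.00 = R$157.60
Total withheld: R$248.58 + R$157.60 = R$406.18
Net pay: R$1,970.00 − R$406.18 = R$1,563.82

R$1,563.82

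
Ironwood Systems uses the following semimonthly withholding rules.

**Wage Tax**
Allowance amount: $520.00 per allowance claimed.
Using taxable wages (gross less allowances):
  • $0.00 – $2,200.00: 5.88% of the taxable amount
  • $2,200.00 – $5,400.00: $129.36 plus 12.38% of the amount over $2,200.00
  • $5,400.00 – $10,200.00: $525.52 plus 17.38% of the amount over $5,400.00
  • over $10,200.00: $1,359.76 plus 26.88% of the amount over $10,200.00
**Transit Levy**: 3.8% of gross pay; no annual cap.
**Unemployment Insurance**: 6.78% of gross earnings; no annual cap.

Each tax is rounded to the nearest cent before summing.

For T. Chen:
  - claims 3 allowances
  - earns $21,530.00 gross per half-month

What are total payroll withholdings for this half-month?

Wage Tax: taxable = $21,530.00 − 3×$520.00 = $19,970.00
  $1,359.76 + 26.88% × ($19,970.00 − $10,200.00) = $1,359.76 + 26.88% × $9,770.00 = $3,985.94
Transit Levy: 3.8% × $21,530.00 = $818.14
Unemployment Insurance: 6.78% × $21,530.00 = $1,459.73
Total: $3,985.94 + $818.14 + $1,459.73 = $6,263.81

$6,263.81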